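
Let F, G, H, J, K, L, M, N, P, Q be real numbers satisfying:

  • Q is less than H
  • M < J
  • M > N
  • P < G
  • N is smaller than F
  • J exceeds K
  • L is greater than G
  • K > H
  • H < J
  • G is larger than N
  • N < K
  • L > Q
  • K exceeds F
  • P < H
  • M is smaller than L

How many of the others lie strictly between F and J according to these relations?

The relations place F below J. An element lies strictly between them when it is forced above F and also forced below J.
Above F: {K}. Below J: {N, M, Q, P, H, K}.
Intersection: {K} — 1.

1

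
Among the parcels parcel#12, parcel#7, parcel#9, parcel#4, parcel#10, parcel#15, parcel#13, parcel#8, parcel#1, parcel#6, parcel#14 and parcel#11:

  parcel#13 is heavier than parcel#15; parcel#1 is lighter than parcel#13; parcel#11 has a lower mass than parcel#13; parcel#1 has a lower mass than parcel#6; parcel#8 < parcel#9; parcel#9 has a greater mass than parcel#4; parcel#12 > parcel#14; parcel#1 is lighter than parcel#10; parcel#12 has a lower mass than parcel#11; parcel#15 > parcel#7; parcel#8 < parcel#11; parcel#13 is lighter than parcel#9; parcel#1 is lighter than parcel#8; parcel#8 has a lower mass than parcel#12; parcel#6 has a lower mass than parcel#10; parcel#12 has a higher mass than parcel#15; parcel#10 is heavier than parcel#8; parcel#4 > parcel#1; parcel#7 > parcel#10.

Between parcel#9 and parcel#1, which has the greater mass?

The relevant relations are parcel#1 < parcel#6; parcel#6 < parcel#10; parcel#10 < parcel#7; parcel#7 < parcel#15; parcel#15 < parcel#12; parcel#12 < parcel#11; parcel#11 < parcel#13; parcel#13 < parcel#9.
Together: parcel#1 < parcel#6 < parcel#10 < parcel#7 < parcel#15 < parcel#12 < parcel#11 < parcel#13 < parcel#9.
So parcel#1 < parcel#9; parcel#9 is the heavier of the two.

parcel#9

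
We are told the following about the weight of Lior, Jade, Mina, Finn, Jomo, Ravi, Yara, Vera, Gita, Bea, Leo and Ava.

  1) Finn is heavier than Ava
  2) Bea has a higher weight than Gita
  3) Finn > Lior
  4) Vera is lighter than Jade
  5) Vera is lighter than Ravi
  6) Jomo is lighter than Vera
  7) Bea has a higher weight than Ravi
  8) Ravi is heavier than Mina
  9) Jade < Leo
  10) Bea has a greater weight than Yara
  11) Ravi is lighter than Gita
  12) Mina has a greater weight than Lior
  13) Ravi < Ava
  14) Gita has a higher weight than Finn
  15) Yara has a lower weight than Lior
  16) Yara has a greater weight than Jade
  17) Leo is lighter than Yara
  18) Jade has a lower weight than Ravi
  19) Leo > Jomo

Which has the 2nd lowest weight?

Chaining the given pairs: Jomo < Vera < Jade < Leo < Yara < Lior < Mina < Ravi < Ava < Finn < Gita < Bea.
The 2nd smallest is Vera.

Vera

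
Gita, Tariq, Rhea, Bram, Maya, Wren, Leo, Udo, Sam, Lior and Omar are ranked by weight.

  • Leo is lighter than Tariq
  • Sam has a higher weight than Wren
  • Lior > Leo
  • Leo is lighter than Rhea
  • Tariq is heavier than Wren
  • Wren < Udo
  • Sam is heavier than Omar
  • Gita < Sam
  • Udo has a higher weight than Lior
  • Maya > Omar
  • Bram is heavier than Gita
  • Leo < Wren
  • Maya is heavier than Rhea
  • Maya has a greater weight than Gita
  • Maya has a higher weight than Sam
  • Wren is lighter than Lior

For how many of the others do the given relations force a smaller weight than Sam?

4

From Sam the given relations immediately reach Omar, Wren, Gita.
From those, Leo — 4 in total.
No other element is forced below Sam by the given relations, so the count is 4.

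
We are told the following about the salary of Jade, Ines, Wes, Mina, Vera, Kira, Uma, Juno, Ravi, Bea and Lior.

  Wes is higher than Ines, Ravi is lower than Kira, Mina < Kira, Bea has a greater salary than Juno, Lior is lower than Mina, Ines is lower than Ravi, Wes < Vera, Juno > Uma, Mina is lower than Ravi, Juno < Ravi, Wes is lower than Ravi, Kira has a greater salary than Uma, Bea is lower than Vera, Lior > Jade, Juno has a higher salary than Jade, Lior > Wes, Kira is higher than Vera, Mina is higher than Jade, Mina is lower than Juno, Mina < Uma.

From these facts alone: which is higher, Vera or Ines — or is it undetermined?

Vera

Ines < Wes and Wes < Lior give Ines < Lior.
With Lior < Mina: Ines < Wes < Lior < Mina.
Then Mina < Uma extends the chain to Uma.
With Uma < Juno: Ines < Wes < Lior < Mina < Uma < Juno.
Then Juno < Bea extends the chain to Bea.
Then Bea < Vera extends the chain to Vera.
So Vera is higher.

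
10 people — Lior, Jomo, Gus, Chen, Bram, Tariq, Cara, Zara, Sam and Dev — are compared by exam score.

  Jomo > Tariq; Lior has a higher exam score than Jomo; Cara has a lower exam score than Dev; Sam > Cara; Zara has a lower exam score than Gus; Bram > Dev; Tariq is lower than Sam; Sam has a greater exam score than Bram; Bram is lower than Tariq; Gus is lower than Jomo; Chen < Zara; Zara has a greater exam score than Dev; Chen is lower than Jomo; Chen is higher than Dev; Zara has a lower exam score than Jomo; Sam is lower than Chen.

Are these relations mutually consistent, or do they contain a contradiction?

The single ordering Cara < Dev < Bram < Tariq < Sam < Chen < Zara < Gus < Jomo < Lior satisfies every listed relation, so no contradiction arises.

consistent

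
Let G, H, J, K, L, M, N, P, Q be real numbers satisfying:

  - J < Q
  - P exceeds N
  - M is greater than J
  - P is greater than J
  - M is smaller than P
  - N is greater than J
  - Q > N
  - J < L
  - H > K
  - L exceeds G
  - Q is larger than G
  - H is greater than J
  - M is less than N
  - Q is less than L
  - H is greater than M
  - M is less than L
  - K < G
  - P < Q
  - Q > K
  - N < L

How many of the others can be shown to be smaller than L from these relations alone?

7

From L the given relations immediately reach J, M, N, G, Q.
From those, K, P — 7 in total.
Nothing else is reachable below L; 7 in all.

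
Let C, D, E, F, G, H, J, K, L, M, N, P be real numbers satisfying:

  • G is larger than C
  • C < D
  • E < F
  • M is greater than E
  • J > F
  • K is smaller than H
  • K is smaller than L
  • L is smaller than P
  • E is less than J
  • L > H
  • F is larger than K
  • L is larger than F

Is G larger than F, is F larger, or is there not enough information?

Following every chain through F: above F we get L, P, J; below F we get E, K.
G is not reached, and no chain runs the other way from G to F.
So the given relations leave the order of F and G undetermined.

undetermined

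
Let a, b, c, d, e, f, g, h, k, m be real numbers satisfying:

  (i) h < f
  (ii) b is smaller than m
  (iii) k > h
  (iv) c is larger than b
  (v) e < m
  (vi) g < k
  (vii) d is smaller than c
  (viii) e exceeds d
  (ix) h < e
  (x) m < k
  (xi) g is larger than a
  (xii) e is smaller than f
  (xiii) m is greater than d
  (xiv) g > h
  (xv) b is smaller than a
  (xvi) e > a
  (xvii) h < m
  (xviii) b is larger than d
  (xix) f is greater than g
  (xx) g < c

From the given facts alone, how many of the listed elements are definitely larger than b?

From b the given relations immediately reach a, c, m.
From those, g, e, k — 6 in total.
From those, f — 7 in total.
Nothing else is reachable above b; 7 in all.

7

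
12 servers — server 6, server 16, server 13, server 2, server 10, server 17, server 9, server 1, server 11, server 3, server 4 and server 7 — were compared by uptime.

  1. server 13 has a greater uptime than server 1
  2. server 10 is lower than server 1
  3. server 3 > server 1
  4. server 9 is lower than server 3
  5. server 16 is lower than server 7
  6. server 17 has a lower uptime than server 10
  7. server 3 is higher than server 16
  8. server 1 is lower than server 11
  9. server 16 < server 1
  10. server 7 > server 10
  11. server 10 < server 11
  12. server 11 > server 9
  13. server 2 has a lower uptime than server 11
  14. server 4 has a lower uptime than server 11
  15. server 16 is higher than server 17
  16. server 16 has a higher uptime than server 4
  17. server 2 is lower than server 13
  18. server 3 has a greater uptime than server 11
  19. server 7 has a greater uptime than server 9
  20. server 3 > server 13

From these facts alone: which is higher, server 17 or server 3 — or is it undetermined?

Chaining the given relations: server 17 < server 10 < server 1 < server 11 < server 3.
So server 3 is higher.

server 3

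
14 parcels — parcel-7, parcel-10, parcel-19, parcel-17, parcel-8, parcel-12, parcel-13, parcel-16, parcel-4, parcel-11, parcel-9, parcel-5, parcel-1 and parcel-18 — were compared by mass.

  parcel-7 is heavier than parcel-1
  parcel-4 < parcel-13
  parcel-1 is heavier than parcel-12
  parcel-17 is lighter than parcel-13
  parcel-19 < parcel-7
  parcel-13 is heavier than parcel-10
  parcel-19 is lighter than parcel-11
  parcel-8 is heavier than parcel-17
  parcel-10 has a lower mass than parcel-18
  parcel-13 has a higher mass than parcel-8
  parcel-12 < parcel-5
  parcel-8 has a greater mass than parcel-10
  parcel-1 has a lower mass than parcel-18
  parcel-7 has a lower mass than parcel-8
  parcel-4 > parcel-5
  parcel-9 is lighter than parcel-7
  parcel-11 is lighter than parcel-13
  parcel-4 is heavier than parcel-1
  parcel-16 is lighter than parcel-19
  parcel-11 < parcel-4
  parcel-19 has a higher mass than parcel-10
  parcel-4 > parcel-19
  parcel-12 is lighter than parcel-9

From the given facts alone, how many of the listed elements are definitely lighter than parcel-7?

6

Directly below parcel-7: parcel-9, parcel-1, parcel-19.
One step further: parcel-12, parcel-10, parcel-16 (6 so far).
Nothing else is reachable below parcel-7; 6 in all.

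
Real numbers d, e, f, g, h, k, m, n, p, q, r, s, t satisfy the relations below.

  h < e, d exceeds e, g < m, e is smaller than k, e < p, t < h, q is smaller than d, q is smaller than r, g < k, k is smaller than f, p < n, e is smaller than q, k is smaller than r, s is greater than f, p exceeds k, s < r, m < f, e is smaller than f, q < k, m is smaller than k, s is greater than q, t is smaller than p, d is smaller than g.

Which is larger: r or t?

Following the relations from t: t < h < e < q < d < g < m < k < f < s < r.
So t < r; r is the larger of the two.

r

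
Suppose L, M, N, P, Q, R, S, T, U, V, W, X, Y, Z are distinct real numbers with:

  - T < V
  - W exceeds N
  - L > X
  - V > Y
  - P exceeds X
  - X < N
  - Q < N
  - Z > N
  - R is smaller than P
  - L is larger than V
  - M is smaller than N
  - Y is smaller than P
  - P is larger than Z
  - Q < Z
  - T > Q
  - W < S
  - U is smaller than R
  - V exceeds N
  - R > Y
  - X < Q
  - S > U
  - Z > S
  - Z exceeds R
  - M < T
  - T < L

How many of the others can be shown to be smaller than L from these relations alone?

Directly below L: X, T, V.
One step further: Y, Q, M, N (7 so far).
Nothing else is reachable below L; 7 in all.

7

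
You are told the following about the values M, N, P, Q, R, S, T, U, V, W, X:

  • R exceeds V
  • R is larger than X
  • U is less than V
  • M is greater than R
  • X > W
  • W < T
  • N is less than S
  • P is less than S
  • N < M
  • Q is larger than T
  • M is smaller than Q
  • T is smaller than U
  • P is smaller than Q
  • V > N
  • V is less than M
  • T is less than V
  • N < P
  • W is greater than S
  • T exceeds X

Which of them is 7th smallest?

U

Chaining the given pairs: N < P < S < W < X < T < U < V < R < M < Q.
Counting 7 from the smallest end gives U.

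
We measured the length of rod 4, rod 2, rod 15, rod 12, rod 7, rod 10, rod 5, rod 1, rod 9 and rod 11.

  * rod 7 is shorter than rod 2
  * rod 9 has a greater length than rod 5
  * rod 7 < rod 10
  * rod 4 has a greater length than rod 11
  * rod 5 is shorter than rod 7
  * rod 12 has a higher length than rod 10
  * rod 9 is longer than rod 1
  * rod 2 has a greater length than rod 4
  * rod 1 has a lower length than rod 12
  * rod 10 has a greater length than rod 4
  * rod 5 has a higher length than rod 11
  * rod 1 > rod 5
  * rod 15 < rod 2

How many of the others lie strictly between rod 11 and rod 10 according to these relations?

Chaining upward from rod 11 reaches: rod 5, rod 4, rod 7, rod 1, rod 2, rod 12, rod 9.
Chaining downward from rod 10 reaches: rod 5, rod 4, rod 7.
Strictly between rod 11 and rod 10 are those in both lists: rod 5, rod 4, rod 7 — 3 elements.

3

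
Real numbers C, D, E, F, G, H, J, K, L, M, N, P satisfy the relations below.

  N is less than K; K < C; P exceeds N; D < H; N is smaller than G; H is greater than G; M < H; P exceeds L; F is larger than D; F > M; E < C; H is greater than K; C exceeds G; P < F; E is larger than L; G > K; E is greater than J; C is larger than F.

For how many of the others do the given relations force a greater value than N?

From N the given relations immediately reach K, G, P.
From those, H, F, C — 6 in total.
No other element is forced above N by the given relations, so the count is 6.

6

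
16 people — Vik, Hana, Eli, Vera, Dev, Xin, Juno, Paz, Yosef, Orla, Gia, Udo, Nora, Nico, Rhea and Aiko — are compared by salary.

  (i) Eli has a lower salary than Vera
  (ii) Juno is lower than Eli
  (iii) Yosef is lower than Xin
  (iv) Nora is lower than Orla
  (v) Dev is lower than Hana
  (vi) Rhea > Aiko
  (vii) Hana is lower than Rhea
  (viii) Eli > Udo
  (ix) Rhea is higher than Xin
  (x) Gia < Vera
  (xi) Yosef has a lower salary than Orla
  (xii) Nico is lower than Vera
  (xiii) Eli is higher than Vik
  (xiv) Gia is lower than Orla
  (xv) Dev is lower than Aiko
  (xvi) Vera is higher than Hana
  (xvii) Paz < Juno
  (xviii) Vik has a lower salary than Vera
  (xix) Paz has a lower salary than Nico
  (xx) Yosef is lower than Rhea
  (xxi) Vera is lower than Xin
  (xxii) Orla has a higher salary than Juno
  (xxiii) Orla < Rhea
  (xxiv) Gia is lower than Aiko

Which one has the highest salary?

Rhea

Chaining downward from Rhea: directly below it, Aiko, Hana, Yosef, Orla, Xin; then Nora, Juno, Gia, Dev, Vera; then Paz, Vik, Eli, Nico; then Udo.
That covers every other element, and nothing is given above Rhea, so Rhea is the highest salary.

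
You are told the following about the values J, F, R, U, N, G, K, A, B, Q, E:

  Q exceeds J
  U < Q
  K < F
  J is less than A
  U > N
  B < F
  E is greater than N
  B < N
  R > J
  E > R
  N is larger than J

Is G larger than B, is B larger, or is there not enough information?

undetermined

Following every chain through B: above B we get F, N, E, U, Q.
G is not reached, and no chain runs the other way from G to B.
So the given relations leave the order of B and G undetermined.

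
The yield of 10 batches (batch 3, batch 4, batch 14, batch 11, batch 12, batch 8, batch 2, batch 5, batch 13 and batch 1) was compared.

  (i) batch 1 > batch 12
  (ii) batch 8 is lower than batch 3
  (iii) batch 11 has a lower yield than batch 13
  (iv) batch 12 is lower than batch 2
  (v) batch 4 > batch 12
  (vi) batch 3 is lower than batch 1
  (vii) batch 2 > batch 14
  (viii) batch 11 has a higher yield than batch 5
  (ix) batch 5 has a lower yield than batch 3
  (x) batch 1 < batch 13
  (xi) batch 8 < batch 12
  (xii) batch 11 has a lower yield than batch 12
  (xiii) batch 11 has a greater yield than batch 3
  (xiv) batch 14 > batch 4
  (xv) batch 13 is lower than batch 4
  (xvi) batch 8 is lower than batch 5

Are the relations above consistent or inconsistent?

consistent

Every relation is compatible with batch 8 < batch 5 < batch 3 < batch 11 < batch 12 < batch 1 < batch 13 < batch 4 < batch 14 < batch 2; the set is consistent.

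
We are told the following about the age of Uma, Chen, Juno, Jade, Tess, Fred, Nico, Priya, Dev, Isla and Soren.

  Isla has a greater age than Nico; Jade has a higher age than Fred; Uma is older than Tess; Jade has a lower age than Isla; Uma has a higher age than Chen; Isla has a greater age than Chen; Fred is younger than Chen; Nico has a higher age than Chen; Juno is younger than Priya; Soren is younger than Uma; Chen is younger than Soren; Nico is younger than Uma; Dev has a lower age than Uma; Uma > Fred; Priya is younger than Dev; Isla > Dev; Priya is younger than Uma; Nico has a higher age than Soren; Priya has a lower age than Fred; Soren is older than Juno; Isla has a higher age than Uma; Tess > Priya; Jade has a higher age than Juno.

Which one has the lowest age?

Juno

Chaining upward from Juno: directly above it, Priya, Soren, Jade; then Dev, Fred, Nico, Tess, Uma, Isla; then Chen.
That covers every other element, and nothing is given below Juno, so Juno is the lowest age.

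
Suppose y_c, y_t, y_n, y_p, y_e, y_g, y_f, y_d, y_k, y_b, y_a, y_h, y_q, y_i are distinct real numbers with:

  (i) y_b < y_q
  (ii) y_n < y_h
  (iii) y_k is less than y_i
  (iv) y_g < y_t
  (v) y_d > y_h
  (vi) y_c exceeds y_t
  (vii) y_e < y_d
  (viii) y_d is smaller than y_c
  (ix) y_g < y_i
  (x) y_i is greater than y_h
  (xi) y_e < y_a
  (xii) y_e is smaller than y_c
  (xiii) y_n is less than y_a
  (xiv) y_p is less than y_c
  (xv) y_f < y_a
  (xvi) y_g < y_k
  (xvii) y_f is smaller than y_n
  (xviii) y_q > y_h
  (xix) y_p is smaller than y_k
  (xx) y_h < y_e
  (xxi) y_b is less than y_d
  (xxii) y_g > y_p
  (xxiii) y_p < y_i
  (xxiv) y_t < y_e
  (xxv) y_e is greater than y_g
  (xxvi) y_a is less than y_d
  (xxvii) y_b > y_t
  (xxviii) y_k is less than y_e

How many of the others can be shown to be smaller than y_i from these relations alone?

Directly below y_i: y_p, y_g, y_k, y_h.
One step further: y_n (5 so far).
One step further: y_f (6 so far).
No other element is forced below y_i by the given relations, so the count is 6.

6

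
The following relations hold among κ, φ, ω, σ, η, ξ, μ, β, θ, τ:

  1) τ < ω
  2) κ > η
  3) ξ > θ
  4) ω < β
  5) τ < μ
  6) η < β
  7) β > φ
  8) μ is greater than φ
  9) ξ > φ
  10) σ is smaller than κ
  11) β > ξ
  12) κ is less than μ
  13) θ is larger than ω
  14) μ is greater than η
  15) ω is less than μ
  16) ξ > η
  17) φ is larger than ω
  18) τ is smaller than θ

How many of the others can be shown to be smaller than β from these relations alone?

6

The elements the relations force below β are τ, ω, φ, θ, η, ξ — no chain reaches any other.
That is 6.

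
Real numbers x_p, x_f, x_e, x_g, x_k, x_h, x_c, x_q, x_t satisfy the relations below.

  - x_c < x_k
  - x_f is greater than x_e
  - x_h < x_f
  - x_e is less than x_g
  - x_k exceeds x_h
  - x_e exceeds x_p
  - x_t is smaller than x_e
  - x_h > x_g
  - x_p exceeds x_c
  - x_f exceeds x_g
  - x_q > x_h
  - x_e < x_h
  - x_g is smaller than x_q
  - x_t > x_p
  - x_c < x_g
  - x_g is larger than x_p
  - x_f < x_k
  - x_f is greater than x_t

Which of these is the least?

Chaining upward from x_c: directly above it, x_p, x_g, x_k; then x_t, x_e, x_h, x_q, x_f.
That covers every other element, and nothing is given below x_c, so x_c is the least.

x_c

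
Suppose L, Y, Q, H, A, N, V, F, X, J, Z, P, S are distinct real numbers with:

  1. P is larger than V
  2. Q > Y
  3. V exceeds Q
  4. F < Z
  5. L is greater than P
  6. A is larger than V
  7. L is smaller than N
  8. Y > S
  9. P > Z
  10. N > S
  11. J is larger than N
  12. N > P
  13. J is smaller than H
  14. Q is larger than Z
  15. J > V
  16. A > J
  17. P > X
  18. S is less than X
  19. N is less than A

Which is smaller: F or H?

F < Z < Q < V < P < L < N < J < H, by transitivity through Z, Q, V, P, L, N, J.
So F < H; F is the smaller of the two.

F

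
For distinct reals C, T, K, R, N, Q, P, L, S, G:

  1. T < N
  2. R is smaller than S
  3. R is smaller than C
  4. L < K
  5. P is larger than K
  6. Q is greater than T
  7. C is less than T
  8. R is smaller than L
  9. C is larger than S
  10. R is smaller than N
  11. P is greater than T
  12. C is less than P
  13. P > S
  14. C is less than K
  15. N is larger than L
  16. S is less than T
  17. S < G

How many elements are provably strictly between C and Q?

The relations place C below Q. An element lies strictly between them when it is forced above C and also forced below Q.
Above C: {T, K, P, N}. Below Q: {R, S, T}.
Intersection: {T} — 1.

1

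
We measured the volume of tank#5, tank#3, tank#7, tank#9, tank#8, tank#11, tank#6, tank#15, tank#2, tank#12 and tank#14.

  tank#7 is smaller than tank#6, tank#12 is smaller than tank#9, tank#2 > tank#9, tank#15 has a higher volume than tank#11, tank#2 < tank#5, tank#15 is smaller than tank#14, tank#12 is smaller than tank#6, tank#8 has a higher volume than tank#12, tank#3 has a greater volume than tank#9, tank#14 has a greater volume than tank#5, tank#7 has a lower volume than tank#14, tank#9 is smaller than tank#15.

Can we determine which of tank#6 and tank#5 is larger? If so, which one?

Following every chain through tank#6: below tank#6 we get tank#7, tank#12.
tank#5 is not reached, and no chain runs the other way from tank#5 to tank#6.
So the given relations leave the order of tank#6 and tank#5 undetermined.

undetermined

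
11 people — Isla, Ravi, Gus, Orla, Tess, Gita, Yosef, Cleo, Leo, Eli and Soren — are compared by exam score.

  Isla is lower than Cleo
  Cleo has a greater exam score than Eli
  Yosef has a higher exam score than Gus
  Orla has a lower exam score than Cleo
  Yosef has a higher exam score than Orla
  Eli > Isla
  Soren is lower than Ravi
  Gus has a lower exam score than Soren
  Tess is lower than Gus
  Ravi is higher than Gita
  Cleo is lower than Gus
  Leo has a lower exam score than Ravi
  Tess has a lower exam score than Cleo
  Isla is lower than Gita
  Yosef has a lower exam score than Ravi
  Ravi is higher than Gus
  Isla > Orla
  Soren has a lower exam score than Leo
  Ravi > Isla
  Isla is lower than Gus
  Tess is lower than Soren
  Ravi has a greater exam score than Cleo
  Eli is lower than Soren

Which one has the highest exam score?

Ravi

Chaining downward from Ravi: directly below it, Isla, Cleo, Gita, Gus, Soren, Yosef, Leo; then Orla, Tess, Eli.
That covers every other element, and nothing is given above Ravi, so Ravi is the highest exam score.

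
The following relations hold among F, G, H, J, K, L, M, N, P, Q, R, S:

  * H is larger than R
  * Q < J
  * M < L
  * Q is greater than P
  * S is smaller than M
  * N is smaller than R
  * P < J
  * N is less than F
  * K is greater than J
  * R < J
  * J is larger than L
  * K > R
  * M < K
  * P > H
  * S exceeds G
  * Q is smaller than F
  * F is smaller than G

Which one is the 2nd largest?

Chaining the given pairs: N < R < H < P < Q < F < G < S < M < L < J < K.
Counting 2 from the largest end gives J.

J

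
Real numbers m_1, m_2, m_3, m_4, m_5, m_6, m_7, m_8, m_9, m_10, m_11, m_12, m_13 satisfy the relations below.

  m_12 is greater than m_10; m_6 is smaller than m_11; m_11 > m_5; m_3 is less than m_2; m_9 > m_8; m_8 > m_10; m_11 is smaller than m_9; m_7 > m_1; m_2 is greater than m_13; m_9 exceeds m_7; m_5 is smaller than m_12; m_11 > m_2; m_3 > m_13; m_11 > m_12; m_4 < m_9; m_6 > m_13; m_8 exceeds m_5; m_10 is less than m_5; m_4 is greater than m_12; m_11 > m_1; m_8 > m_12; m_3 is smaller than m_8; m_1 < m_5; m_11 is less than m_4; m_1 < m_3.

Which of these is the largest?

m_9

Chaining downward from m_9: directly below it, m_7, m_11, m_8, m_4; then m_1, m_10, m_3, m_5, m_12, m_6, m_2; then m_13.
That covers every other element, and nothing is given above m_9, so m_9 is the largest.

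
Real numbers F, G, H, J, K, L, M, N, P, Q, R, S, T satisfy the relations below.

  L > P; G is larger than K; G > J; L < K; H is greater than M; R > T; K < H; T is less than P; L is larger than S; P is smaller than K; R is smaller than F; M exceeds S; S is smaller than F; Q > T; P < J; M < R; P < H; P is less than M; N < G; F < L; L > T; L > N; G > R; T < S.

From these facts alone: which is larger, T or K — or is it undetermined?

Following the relations from T: T < P < M < R < F < L < K.
So K is larger.

K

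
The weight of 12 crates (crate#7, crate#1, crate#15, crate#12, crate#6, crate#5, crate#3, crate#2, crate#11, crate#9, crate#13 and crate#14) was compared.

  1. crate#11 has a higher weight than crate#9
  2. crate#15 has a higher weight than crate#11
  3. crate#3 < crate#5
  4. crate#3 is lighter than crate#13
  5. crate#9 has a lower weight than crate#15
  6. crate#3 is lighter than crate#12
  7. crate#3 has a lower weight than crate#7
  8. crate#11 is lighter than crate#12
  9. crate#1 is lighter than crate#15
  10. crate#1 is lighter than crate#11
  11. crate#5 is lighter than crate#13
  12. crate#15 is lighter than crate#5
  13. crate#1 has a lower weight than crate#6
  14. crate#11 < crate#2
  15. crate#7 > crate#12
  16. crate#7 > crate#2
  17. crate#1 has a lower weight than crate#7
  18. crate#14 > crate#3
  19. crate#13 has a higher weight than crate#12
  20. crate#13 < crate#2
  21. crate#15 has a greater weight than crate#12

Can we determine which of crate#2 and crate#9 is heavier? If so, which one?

crate#2

crate#9 < crate#11 and crate#11 < crate#12 give crate#9 < crate#12.
With crate#12 < crate#15: crate#9 < crate#11 < crate#12 < crate#15.
Then crate#15 < crate#5 extends the chain to crate#5.
Then crate#5 < crate#13 extends the chain to crate#13.
Then crate#13 < crate#2 extends the chain to crate#2.
So crate#2 is heavier.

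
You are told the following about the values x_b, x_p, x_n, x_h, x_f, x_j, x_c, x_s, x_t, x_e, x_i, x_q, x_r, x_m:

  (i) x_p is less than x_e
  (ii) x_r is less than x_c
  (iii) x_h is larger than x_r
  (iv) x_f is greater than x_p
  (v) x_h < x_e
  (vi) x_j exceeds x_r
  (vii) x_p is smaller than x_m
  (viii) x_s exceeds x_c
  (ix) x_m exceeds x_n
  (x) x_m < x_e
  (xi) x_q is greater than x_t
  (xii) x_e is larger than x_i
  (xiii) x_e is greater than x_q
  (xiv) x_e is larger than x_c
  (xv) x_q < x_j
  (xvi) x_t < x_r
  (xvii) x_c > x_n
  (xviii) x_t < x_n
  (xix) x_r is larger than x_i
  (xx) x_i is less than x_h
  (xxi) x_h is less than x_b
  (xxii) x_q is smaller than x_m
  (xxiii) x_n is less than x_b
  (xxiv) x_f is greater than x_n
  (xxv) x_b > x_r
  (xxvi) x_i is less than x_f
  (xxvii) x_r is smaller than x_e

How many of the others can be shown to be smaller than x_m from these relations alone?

4

From x_m the given relations immediately reach x_n, x_p, x_q.
From those, x_t — 4 in total.
Nothing else is reachable below x_m; 4 in all.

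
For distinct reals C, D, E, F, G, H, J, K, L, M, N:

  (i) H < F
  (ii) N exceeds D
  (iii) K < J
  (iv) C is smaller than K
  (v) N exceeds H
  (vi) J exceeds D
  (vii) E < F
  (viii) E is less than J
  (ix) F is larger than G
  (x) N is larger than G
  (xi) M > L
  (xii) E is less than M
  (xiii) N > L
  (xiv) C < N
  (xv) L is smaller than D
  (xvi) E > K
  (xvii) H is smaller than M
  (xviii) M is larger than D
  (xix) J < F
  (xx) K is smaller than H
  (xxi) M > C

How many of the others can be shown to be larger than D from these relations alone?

Directly above D: M, J, N.
One step further: F (4 so far).
Nothing else is reachable above D; 4 in all.

4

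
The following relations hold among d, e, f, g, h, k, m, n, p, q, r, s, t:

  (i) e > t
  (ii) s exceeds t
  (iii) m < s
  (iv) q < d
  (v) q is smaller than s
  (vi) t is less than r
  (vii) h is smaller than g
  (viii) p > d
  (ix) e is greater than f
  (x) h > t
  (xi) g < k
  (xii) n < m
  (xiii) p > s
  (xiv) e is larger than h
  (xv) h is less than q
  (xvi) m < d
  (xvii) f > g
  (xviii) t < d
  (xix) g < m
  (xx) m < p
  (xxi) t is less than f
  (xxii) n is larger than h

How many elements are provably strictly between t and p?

Chaining upward from t reaches: h, r, g, f, q, e, n, m, d, s, k.
Chaining downward from p reaches: h, g, q, n, m, d, s.
Strictly between t and p are those in both lists: h, g, q, n, m, d, s — 7 elements.

7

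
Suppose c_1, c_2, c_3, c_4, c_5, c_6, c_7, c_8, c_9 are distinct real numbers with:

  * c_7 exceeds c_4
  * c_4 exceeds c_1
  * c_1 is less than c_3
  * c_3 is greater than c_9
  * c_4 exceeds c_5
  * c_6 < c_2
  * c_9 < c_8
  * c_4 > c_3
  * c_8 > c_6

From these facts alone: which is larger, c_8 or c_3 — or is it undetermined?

Following every chain through c_3: above c_3 we get c_4, c_7; below c_3 we get c_9, c_1.
c_8 is not reached, and no chain runs the other way from c_8 to c_3.
So the given relations leave the order of c_3 and c_8 undetermined.

undetermined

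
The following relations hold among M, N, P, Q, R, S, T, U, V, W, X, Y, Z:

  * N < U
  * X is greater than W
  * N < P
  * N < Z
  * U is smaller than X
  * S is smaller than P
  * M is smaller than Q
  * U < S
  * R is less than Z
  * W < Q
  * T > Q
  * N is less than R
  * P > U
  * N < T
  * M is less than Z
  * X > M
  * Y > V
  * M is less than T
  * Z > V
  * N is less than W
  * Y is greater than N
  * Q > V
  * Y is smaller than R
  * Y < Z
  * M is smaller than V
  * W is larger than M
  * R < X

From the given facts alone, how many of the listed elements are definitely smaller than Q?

From Q the given relations immediately reach M, V, W.
From those, N — 4 in total.
Nothing else is reachable below Q; 4 in all.

4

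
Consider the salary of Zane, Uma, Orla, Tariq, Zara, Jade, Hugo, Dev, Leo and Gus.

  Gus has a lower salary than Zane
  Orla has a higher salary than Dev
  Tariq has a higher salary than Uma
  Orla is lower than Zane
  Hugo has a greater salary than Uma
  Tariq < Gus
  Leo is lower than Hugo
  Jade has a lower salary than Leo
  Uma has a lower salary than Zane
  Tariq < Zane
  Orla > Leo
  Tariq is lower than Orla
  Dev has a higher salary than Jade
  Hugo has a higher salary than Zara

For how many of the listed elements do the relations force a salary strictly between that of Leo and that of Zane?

Chaining upward from Leo reaches: Orla, Hugo.
Chaining downward from Zane reaches: Jade, Dev, Uma, Tariq, Orla, Gus.
Strictly between Leo and Zane are those in both lists: Orla — 1 element.

1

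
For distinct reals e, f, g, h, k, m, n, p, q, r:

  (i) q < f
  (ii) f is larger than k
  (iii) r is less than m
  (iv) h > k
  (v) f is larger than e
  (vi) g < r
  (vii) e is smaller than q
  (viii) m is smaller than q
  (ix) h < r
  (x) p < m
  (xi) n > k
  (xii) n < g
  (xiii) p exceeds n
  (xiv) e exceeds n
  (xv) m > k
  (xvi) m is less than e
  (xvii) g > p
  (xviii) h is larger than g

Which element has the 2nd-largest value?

Piecing the relations together gives one ordering: k < n < p < g < h < r < m < e < q < f.
Counting 2 from the largest end gives q.

q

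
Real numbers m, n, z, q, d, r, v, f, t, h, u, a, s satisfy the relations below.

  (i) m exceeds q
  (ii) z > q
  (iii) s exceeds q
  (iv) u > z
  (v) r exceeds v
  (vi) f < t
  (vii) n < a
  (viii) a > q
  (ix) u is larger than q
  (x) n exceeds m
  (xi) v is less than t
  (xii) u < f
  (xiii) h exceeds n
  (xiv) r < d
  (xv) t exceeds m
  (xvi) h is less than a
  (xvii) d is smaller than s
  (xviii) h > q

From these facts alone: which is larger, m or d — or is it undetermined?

Following every chain through m: above m we get n, h, a, t; below m we get q.
d is not reached, and no chain runs the other way from d to m.
So the given relations leave the order of m and d undetermined.

undetermined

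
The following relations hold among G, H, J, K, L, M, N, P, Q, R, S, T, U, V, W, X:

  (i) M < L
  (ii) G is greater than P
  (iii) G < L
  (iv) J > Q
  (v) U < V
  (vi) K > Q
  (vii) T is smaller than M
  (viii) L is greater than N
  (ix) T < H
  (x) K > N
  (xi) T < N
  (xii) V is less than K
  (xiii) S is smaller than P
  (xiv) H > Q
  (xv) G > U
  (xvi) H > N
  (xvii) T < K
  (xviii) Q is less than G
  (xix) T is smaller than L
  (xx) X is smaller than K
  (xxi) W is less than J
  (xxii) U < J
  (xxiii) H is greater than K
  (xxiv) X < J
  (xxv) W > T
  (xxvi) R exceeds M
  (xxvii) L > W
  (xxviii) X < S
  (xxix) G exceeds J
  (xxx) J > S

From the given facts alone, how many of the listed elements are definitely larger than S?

The elements the relations force above S are J, P, G, L — no chain reaches any other.
That is 4.

4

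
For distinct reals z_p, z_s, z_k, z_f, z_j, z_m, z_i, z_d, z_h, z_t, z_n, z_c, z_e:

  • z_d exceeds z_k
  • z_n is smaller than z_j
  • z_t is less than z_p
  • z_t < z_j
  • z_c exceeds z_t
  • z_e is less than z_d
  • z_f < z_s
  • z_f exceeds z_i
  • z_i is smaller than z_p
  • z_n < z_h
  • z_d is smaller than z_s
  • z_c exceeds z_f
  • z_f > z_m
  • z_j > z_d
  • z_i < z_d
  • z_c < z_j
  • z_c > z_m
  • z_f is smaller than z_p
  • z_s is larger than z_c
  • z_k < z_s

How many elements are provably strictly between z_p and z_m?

1

Chaining upward from z_m reaches: z_f, z_c, z_s, z_j.
Chaining downward from z_p reaches: z_i, z_t, z_f.
Strictly between z_m and z_p are those in both lists: z_f — 1 element.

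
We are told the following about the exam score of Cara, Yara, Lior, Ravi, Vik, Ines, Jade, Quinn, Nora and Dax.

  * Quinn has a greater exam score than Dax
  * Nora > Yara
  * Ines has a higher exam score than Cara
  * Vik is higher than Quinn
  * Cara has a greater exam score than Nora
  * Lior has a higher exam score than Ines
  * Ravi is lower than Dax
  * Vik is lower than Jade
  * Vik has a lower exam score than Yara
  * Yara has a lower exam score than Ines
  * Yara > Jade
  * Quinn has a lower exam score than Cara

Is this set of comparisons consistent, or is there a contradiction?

consistent

The single ordering Ravi < Dax < Quinn < Vik < Jade < Yara < Nora < Cara < Ines < Lior satisfies every listed relation, so no contradiction arises.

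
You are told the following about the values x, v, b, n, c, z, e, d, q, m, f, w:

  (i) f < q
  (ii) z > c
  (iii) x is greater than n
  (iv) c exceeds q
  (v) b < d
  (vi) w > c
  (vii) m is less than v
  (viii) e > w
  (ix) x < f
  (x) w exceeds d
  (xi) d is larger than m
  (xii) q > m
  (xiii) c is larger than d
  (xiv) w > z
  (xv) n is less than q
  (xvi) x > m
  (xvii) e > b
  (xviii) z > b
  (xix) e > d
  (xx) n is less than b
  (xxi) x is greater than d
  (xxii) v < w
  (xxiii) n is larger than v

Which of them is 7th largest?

x

The consecutive relations fix a unique order: m < v < n < b < d < x < f < q < c < z < w < e.
Counting 7 from the largest end gives x.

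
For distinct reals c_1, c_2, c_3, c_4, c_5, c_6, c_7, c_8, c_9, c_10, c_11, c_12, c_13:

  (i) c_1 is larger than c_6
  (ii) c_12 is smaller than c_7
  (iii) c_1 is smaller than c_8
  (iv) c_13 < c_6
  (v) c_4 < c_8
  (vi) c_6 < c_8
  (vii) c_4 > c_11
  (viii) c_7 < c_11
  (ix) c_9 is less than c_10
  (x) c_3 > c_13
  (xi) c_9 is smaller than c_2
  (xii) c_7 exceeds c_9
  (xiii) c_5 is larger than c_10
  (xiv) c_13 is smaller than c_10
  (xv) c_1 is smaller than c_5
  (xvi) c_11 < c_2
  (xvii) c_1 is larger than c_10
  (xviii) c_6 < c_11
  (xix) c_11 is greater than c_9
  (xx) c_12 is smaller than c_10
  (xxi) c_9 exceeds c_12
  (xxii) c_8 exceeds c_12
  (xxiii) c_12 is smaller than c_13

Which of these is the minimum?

Chaining upward from c_12: directly above it, c_9, c_7, c_13, c_10, c_8; then c_6, c_1, c_3, c_11, c_5, c_2; then c_4.
That covers every other element, and nothing is given below c_12, so c_12 is the minimum.

c_12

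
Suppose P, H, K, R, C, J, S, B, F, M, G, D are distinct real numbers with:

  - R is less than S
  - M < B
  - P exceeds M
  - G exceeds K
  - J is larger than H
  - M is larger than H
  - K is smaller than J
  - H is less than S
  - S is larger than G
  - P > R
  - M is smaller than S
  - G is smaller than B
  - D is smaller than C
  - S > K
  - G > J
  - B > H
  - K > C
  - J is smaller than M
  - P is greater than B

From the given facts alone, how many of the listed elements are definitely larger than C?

From C the given relations immediately reach K.
From those, J, G, S — 4 in total.
From those, M, B — 6 in total.
From those, P — 7 in total.
Nothing else is reachable above C; 7 in all.

7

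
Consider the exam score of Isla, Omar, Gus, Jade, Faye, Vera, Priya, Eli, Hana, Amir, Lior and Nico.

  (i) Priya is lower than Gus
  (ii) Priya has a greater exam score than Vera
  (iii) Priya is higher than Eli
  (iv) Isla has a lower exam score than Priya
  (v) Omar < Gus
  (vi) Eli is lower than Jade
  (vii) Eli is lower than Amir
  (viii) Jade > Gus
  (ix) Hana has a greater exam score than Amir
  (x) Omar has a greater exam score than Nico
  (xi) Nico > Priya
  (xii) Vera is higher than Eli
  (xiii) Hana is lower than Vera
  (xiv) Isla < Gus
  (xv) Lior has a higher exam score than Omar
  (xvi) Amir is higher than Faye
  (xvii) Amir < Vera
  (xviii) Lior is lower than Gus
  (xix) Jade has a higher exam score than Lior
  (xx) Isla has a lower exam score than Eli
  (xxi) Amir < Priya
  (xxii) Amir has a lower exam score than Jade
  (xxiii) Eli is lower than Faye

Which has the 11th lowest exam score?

Chaining the given pairs: Isla < Eli < Faye < Amir < Hana < Vera < Priya < Nico < Omar < Lior < Gus < Jade.
The 11th smallest is Gus.

Gus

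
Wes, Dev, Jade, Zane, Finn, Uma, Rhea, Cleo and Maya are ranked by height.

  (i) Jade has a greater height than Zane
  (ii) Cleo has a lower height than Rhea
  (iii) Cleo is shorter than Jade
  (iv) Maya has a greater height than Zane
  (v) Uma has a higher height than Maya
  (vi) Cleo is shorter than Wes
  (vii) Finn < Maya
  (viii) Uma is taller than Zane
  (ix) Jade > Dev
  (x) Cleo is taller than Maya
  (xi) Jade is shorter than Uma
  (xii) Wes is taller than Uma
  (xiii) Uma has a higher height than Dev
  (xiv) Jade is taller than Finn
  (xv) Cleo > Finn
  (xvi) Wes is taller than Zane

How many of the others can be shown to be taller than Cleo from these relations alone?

4

The elements the relations force above Cleo are Rhea, Jade, Uma, Wes — no chain reaches any other.
That is 4.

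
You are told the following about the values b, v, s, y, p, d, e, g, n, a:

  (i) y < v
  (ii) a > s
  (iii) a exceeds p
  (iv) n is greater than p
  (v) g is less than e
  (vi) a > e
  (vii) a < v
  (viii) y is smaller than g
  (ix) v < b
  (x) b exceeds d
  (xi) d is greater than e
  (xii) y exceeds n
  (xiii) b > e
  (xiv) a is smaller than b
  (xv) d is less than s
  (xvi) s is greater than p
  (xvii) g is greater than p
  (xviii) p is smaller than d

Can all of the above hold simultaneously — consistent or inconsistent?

consistent

Every relation is compatible with p < n < y < g < e < d < s < a < v < b; the set is consistent.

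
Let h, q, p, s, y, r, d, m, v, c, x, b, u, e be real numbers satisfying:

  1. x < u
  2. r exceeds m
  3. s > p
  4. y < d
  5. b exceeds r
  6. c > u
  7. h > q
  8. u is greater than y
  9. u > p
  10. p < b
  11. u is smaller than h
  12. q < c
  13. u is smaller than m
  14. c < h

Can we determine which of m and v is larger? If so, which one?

undetermined

Following every chain through v: nothing is chained to v.
m is not reached, and no chain runs the other way from m to v.
So the given relations leave the order of v and m undetermined.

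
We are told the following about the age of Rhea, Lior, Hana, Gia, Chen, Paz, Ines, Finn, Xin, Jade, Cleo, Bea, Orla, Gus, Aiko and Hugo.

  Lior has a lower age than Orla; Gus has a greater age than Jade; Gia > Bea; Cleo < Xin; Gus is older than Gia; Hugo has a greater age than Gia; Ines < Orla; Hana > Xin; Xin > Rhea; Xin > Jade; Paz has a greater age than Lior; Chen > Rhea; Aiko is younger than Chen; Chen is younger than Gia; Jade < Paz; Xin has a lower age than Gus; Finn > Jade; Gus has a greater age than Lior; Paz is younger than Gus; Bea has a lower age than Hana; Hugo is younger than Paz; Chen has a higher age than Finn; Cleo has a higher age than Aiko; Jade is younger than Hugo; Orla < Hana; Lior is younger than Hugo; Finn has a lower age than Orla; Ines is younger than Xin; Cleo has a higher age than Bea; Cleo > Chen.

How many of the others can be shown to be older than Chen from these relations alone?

Directly above Chen: Gia, Cleo.
One step further: Hugo, Xin, Gus (5 so far).
One step further: Paz, Hana (7 so far).
No other element is forced above Chen by the given relations, so the count is 7.

7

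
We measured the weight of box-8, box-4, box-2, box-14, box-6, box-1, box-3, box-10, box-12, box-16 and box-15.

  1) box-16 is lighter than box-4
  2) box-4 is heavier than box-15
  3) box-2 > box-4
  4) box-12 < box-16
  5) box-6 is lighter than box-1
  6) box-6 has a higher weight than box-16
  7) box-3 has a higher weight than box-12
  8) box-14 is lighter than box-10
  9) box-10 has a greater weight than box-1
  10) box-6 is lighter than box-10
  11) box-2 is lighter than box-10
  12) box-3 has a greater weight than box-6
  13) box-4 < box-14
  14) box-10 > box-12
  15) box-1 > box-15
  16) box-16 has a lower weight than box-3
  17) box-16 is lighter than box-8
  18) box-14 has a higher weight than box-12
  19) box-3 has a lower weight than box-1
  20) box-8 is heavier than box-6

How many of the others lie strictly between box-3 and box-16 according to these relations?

The relations place box-16 below box-3. An element lies strictly between them when it is forced above box-16 and also forced below box-3.
Above box-16: {box-4, box-14, box-6, box-8, box-2, box-1, box-10}. Below box-3: {box-12, box-6}.
Intersection: {box-6} — 1.

1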